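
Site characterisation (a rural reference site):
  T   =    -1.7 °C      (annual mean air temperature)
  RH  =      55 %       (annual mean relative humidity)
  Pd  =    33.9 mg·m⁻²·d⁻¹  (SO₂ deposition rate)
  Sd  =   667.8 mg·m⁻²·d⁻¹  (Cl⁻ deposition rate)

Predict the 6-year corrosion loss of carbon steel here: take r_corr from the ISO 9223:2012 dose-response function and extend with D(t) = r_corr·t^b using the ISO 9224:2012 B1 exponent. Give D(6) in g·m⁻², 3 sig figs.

D(6) = 776 g·m⁻²

carbon steel: f(T) = +0.150·(T−10) [T≤10 °C] = -1.7550
  SO₂ term: 1.77·33.9^0.52·exp(0.02·55-1.7550) = 5.744
  Cl⁻ term: 0.102·667.8^0.62·exp(0.033·55+0.04·-1.7) = 33.01
  r_corr = 5.744 + 33.01 = 38.75 μm/a
Long-term exponent b (ISO 9224 Table 2, B1) = 0.523
  D(6) = 38.75 × 6^0.523 = 38.75 × 2.553 = 98.91 μm
  Mass loss = 98.91 μm × 7.85 g/cm³ = 776.5 g·m⁻²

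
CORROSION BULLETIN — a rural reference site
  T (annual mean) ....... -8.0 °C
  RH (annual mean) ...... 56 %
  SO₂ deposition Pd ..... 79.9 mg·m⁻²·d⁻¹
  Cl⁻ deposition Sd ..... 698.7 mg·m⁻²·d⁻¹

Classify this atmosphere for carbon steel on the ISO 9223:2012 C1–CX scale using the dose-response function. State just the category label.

C3

carbon steel: T≤10 °C ⇒ hinge +0.150·(-8.0−10) = -2.7000
  SO₂ term: 1.77·79.9^0.52·exp(0.02·56-2.7000) = 3.557
  Sd branch = 0.102·Sd^0.62·e^(0.033·RH+0.04·T) = 27.27 μm/a
  r_corr = 3.557 + 27.27 = 30.83 μm/a
ISO 9223 Table 2 (carbon steel): 25 < 30.8 ≤ 50 μm/a ⇒ C3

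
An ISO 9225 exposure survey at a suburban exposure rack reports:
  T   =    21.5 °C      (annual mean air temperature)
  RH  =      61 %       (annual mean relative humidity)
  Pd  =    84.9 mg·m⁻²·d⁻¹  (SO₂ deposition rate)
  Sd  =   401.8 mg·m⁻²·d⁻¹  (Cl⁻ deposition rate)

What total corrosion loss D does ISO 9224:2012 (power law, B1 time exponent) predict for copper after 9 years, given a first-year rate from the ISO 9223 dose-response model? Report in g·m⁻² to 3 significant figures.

copper: f(T) = -0.080·(T−10) [T>10 °C] = -0.9200
  Pd branch = 0.0053·Pd^0.26·e^(0.059·RH+f) = 0.2451 μm/a
  Sd branch = 0.01025·Sd^0.27·e^(0.036·RH+0.049·T) = 1.334 μm/a
  sum: 0.2451 + 1.334 → r_corr = 1.579 μm/a
Power-law: D(9) = r_corr · 9^0.667
  D(9) = 1.579 × 9^0.667 = 1.579 × 4.33 = 6.836 μm
  Mass loss = 6.836 μm × 8.96 g/cm³ = 61.25 g·m⁻²

D(9) = 61.2 g·m⁻²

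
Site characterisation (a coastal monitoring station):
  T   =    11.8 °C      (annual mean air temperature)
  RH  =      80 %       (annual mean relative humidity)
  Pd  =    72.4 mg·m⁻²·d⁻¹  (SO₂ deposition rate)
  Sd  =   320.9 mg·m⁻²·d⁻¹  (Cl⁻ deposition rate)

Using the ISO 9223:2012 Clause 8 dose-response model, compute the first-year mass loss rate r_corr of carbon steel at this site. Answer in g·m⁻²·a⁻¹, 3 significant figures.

carbon steel: f(T) = -0.054·(T−10) [T>10 °C] = -0.0972
  sulphur-dioxide contribution → 73.74 μm/a
  chloride contribution → 82.05 μm/a
  ⇒ r_corr(carbon steel) = 155.8 μm/a
Convert to mass loss: 155.8 μm/a × 7.85 g/cm³ = 1223 g·m⁻²·a⁻¹

r_corr = 1.22e+03 g·m⁻²·a⁻¹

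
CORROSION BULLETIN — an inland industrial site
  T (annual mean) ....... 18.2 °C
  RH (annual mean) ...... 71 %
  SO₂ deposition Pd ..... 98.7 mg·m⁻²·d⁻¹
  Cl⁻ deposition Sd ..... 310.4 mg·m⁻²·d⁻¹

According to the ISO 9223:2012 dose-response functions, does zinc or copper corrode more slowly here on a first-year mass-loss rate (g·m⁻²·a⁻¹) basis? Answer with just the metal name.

copper

zinc: f(T) = -0.071·(T−10) [T>10 °C] = -0.5822
  Pd branch = 0.0129·Pd^0.44·e^(0.046·RH+f) = 1.424 μm/a
  Cl⁻ term: 0.0175·310.4^0.57·exp(0.008·71+0.085·18.2) = 3.819
  sum: 1.424 + 3.819 → r_corr = 5.244 μm/a
  mass loss = 5.244 μm/a × 7.14 g/cm³ = 37.44 g·m⁻²·a⁻¹
copper: f(T) = -0.080·(T−10) [T>10 °C] = -0.6560
  SO₂ term: 0.0053·98.7^0.26·exp(0.059·71-0.6560) = 0.5986
  Cl⁻ term: 0.01025·310.4^0.27·exp(0.036·71+0.049·18.2) = 1.517
  r_corr = 0.5986 + 1.517 = 2.115 μm/a
  mass loss = 2.115 μm/a × 8.96 g/cm³ = 18.95 g·m⁻²·a⁻¹
Ordering by g·m⁻²·a⁻¹: zinc (37.4) > copper (19)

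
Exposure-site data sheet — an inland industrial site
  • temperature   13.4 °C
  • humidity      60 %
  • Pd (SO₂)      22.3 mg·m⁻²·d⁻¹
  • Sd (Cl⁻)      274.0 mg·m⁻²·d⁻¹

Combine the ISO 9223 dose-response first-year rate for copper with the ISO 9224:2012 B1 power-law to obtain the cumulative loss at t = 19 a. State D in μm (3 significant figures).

copper: temperature factor f = -0.080·(3.4) = -0.2720
  sulphur-dioxide contribution → 0.312 μm/a
  chloride contribution → 0.7801 μm/a
  total first-year rate 1.092 μm/a
ISO 9224: D(t) = r_corr · t^b with b = 0.667 (copper, B1)
  D(19) = 1.092 × 19^0.667 = 1.092 × 7.127 = 7.784 μm

D(19) = 7.78 μm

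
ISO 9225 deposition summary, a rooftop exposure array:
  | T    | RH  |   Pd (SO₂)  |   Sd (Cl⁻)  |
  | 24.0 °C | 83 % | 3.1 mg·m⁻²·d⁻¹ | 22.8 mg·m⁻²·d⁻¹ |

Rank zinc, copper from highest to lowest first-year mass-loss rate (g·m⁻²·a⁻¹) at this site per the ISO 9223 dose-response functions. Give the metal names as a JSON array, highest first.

["copper", "zinc"]

zinc: temperature factor f = -0.071·(14.0) = -0.9940
  SO₂ term: 0.0129·3.1^0.44·exp(0.046·83-0.9940) = 0.3575
  Cl⁻ term: 0.0175·22.8^0.57·exp(0.008·83+0.085·24.0) = 1.554
  r_corr = 0.3575 + 1.554 = 1.911 μm/a
  mass loss = 1.911 μm/a × 7.14 g/cm³ = 13.65 g·m⁻²·a⁻¹
copper: f(T) = -0.080·(T−10) [T>10 °C] = -1.1200
  SO₂ term: 0.0053·3.1^0.26·exp(0.059·83-1.1200) = 0.3107
  Sd branch = 0.01025·Sd^0.27·e^(0.036·RH+0.049·T) = 1.534 μm/a
  r_corr = 0.3107 + 1.534 = 1.845 μm/a
  mass loss = 1.845 μm/a × 8.96 g/cm³ = 16.53 g·m⁻²·a⁻¹
Ordering by g·m⁻²·a⁻¹: copper (16.5) > zinc (13.6)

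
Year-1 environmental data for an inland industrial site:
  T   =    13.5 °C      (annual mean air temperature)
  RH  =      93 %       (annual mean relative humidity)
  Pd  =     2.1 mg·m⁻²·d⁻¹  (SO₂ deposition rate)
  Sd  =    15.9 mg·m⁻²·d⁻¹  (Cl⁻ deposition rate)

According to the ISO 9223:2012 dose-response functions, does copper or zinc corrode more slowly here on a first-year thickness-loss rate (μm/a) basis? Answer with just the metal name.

zinc

copper: temperature factor f = -0.080·(3.5) = -0.2800
  sulphur-dioxide contribution → 1.173 μm/a
  chloride contribution → 1.192 μm/a
  total first-year rate 2.366 μm/a
zinc: T>10 °C ⇒ hinge -0.071·(13.5−10) = -0.2485
  sulphur-dioxide contribution → 1.005 μm/a
  chloride contribution → 0.5614 μm/a
  total first-year rate 1.567 μm/a
Ordering by μm/a: copper (2.37) > zinc (1.57)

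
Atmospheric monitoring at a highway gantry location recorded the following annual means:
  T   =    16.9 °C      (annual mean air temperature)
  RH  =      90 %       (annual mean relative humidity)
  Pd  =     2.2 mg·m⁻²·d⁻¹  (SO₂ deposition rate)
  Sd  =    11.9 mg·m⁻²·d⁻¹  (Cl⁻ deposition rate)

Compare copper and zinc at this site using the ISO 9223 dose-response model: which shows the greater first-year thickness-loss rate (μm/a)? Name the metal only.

copper: temperature factor f = -0.080·(6.9) = -0.5520
  Pd branch = 0.0053·Pd^0.26·e^(0.059·RH+f) = 0.758 μm/a
  Cl⁻ term: 0.01025·11.9^0.27·exp(0.036·90+0.049·16.9) = 1.169
  sum: 0.758 + 1.169 → r_corr = 1.927 μm/a
zinc: f(T) = -0.071·(T−10) [T>10 °C] = -0.4899
  Pd branch = 0.0129·Pd^0.44·e^(0.046·RH+f) = 0.7022 μm/a
  Cl⁻ term: 0.0175·11.9^0.57·exp(0.008·90+0.085·16.9) = 0.6204
  r_corr = 0.7022 + 0.6204 = 1.323 μm/a
Ordering by μm/a: copper (1.93) > zinc (1.32)

copper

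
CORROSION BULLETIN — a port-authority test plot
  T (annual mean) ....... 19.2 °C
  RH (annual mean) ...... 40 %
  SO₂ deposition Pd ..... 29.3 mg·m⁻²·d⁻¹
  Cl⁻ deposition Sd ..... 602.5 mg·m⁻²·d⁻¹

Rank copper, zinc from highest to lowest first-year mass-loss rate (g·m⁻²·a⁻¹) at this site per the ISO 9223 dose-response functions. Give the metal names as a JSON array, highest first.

["zinc", "copper"]

copper: f(T) = -0.080·(T−10) [T>10 °C] = -0.7360
  Pd branch = 0.0053·Pd^0.26·e^(0.059·RH+f) = 0.06471 μm/a
  Sd branch = 0.01025·Sd^0.27·e^(0.036·RH+0.049·T) = 0.6241 μm/a
  r_corr = 0.06471 + 0.6241 = 0.6888 μm/a
  mass loss = 0.6888 μm/a × 8.96 g/cm³ = 6.172 g·m⁻²·a⁻¹
zinc: f(T) = -0.071·(T−10) [T>10 °C] = -0.6532
  SO₂ term: 0.0129·29.3^0.44·exp(0.046·40-0.6532) = 0.1868
  Sd branch = 0.0175·Sd^0.57·e^(0.008·RH+0.085·T) = 4.735 μm/a
  sum: 0.1868 + 4.735 → r_corr = 4.922 μm/a
  mass loss = 4.922 μm/a × 7.14 g/cm³ = 35.14 g·m⁻²·a⁻¹
Ordering by g·m⁻²·a⁻¹: zinc (35.1) > copper (6.17)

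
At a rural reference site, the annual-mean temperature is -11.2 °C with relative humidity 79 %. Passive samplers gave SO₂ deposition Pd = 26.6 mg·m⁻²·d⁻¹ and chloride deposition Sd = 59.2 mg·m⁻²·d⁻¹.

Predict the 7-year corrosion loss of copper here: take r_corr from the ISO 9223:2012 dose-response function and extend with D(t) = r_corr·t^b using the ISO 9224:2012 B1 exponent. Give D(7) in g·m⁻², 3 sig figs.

D(7) = 13.0 g·m⁻²

copper: T≤10 °C ⇒ hinge +0.126·(-11.2−10) = -2.6712
  sulphur-dioxide contribution → 0.09097 μm/a
  chloride contribution → 0.3062 μm/a
  ⇒ r_corr(copper) = 0.3972 μm/a
Power-law: D(7) = r_corr · 7^0.667
  D(7) = 0.3972 × 7^0.667 = 0.3972 × 3.662 = 1.454 μm
  Mass loss = 1.454 μm × 8.96 g/cm³ = 13.03 g·m⁻²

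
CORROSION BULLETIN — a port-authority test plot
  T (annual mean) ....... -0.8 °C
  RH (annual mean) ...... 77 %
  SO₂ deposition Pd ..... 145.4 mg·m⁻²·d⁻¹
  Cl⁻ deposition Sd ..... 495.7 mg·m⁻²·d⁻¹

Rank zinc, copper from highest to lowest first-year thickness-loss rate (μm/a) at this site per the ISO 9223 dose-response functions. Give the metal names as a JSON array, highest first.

["zinc", "copper"]

zinc: T≤10 °C ⇒ hinge +0.038·(-0.8−10) = -0.4104
  sulphur-dioxide contribution → 2.643 μm/a
  chloride contribution → 1.041 μm/a
  ⇒ r_corr(zinc) = 3.684 μm/a
copper: temperature factor f = +0.126·(-10.8) = -1.3608
  sulphur-dioxide contribution → 0.4662 μm/a
  chloride contribution → 0.8419 μm/a
  ⇒ r_corr(copper) = 1.308 μm/a
Ordering by μm/a: zinc (3.68) > copper (1.31)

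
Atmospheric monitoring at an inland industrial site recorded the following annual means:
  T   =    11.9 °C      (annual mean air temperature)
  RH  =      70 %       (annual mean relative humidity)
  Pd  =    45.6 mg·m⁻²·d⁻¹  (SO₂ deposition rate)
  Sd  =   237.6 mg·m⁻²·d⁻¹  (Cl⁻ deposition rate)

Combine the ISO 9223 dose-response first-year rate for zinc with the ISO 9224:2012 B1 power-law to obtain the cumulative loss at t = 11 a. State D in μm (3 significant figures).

zinc: T>10 °C ⇒ hinge -0.071·(11.9−10) = -0.1349
  SO₂ term: 0.0129·45.6^0.44·exp(0.046·70-0.1349) = 1.515
  Sd branch = 0.0175·Sd^0.57·e^(0.008·RH+0.085·T) = 1.904 μm/a
  r_corr = 1.515 + 1.904 = 3.419 μm/a
Power-law: D(11) = r_corr · 11^0.813
  D(11) = 3.419 × 11^0.813 = 3.419 × 7.025 = 24.02 μm

D(11) = 24.0 μm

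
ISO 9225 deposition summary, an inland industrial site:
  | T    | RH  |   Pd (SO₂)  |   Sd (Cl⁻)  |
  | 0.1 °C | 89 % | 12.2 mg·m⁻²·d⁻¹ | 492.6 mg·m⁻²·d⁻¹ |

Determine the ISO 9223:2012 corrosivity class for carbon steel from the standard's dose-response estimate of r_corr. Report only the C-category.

C5

carbon steel: T≤10 °C ⇒ hinge +0.150·(0.1−10) = -1.4850
  SO₂ term: 1.77·12.2^0.52·exp(0.02·89-1.4850) = 8.73
  Cl⁻ term: 0.102·492.6^0.62·exp(0.033·89+0.04·0.1) = 90.2
  sum: 8.73 + 90.2 → r_corr = 98.93 μm/a
ISO 9223 Table 2 (carbon steel): 80 < 98.9 ≤ 200 μm/a ⇒ C5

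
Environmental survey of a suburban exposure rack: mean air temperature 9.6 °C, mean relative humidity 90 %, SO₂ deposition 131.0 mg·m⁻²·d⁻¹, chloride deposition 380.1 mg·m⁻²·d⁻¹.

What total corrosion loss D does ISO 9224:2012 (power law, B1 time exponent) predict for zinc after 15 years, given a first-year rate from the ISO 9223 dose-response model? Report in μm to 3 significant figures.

D(15) = 83.3 μm

zinc: T≤10 °C ⇒ hinge +0.038·(9.6−10) = -0.0152
  sulphur-dioxide contribution → 6.817 μm/a
  chloride contribution → 2.402 μm/a
  ⇒ r_corr(zinc) = 9.219 μm/a
ISO 9224: D(t) = r_corr · t^b with b = 0.813 (zinc, B1)
  D(15) = 9.219 × 15^0.813 = 9.219 × 9.04 = 83.34 μm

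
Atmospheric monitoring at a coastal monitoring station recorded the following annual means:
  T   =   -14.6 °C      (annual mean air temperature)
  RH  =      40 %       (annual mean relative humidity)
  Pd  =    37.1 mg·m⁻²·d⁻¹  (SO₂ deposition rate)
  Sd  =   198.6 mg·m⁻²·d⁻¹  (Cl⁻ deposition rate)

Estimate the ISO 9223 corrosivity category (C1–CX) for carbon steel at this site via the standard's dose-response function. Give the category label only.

carbon steel: temperature factor f = +0.150·(-24.6) = -3.6900
  Pd branch = 1.77·Pd^0.52·e^(0.02·RH+f) = 0.6441 μm/a
  Cl⁻ term: 0.102·198.6^0.62·exp(0.033·40+0.04·-14.6) = 5.662
  sum: 0.6441 + 5.662 → r_corr = 6.306 μm/a
6.31 μm/a falls in (1.3, 25] for carbon steel → category C2

C2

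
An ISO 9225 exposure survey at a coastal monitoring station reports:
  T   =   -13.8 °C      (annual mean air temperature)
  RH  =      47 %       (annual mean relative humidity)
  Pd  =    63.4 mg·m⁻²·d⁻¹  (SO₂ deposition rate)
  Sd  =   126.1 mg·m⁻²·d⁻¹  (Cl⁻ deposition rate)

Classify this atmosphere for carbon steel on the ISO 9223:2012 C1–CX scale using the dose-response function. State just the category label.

carbon steel: f(T) = +0.150·(T−10) [T≤10 °C] = -3.5700
  SO₂ term: 1.77·63.4^0.52·exp(0.02·47-3.5700) = 1.104
  Sd branch = 0.102·Sd^0.62·e^(0.033·RH+0.04·T) = 5.558 μm/a
  sum: 1.104 + 5.558 → r_corr = 6.662 μm/a
Category bounds: 1.3…25 μm/a bracket r_corr ⇒ C2

C2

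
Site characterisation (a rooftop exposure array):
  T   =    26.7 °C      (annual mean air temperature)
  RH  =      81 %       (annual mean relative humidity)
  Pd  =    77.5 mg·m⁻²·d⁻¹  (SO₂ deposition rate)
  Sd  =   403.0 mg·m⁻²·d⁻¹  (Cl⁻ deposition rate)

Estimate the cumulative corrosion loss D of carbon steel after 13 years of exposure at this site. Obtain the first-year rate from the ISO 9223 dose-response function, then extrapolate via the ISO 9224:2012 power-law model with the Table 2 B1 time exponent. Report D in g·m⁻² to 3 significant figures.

carbon steel: f(T) = -0.054·(T−10) [T>10 °C] = -0.9018
  SO₂ term: 1.77·77.5^0.52·exp(0.02·81-0.9018) = 34.86
  Cl⁻ term: 0.102·403.0^0.62·exp(0.033·81+0.04·26.7) = 177.2
  sum: 34.86 + 177.2 → r_corr = 212.1 μm/a
Power-law: D(13) = r_corr · 13^0.523
  D(13) = 212.1 × 13^0.523 = 212.1 × 3.825 = 811.2 μm
  Mass loss = 811.2 μm × 7.85 g/cm³ = 6368 g·m⁻²

D(13) = 6.37e+03 g·m⁻²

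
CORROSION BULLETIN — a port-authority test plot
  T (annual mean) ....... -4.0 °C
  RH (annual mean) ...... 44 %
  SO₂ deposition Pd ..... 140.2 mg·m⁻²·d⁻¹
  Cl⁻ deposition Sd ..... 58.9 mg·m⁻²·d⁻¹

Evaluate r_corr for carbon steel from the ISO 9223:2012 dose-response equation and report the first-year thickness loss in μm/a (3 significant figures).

carbon steel: f(T) = +0.150·(T−10) [T≤10 °C] = -2.1000
  SO₂ term: 1.77·140.2^0.52·exp(0.02·44-2.1000) = 6.83
  Cl⁻ term: 0.102·58.9^0.62·exp(0.033·44+0.04·-4.0) = 4.647
  sum: 6.83 + 4.647 → r_corr = 11.48 μm/a

r_corr = 11.5 μm/a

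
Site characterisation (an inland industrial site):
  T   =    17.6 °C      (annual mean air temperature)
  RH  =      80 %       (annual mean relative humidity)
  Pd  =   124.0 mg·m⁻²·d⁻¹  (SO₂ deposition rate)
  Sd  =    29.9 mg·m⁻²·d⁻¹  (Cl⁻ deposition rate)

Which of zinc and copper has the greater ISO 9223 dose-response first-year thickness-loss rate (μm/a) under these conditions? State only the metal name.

zinc

zinc: f(T) = -0.071·(T−10) [T>10 °C] = -0.5396
  Pd branch = 0.0129·Pd^0.44·e^(0.046·RH+f) = 2.486 μm/a
  Cl⁻ term: 0.0175·29.9^0.57·exp(0.008·80+0.085·17.6) = 1.028
  r_corr = 2.486 + 1.028 = 3.514 μm/a
copper: T>10 °C ⇒ hinge -0.080·(17.6−10) = -0.6080
  SO₂ term: 0.0053·124.0^0.26·exp(0.059·80-0.6080) = 1.133
  Sd branch = 0.01025·Sd^0.27·e^(0.036·RH+0.049·T) = 1.083 μm/a
  r_corr = 1.133 + 1.083 = 2.216 μm/a
Ordering by μm/a: zinc (3.51) > copper (2.22)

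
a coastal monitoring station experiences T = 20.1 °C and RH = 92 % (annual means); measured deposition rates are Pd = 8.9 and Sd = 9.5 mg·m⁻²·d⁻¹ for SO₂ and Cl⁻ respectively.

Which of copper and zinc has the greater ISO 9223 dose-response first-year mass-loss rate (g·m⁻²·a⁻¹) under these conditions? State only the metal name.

copper

copper: T>10 °C ⇒ hinge -0.080·(20.1−10) = -0.8080
  SO₂ term: 0.0053·8.9^0.26·exp(0.059·92-0.8080) = 0.9496
  Cl⁻ term: 0.01025·9.5^0.27·exp(0.036·92+0.049·20.1) = 1.383
  r_corr = 0.9496 + 1.383 = 2.333 μm/a
  mass loss = 2.333 μm/a × 8.96 g/cm³ = 20.9 g·m⁻²·a⁻¹
zinc: temperature factor f = -0.071·(10.1) = -0.7171
  SO₂ term: 0.0129·8.9^0.44·exp(0.046·92-0.7171) = 1.135
  Sd branch = 0.0175·Sd^0.57·e^(0.008·RH+0.085·T) = 0.7277 μm/a
  sum: 1.135 + 0.7277 → r_corr = 1.862 μm/a
  mass loss = 1.862 μm/a × 7.14 g/cm³ = 13.3 g·m⁻²·a⁻¹
Ordering by g·m⁻²·a⁻¹: copper (20.9) > zinc (13.3)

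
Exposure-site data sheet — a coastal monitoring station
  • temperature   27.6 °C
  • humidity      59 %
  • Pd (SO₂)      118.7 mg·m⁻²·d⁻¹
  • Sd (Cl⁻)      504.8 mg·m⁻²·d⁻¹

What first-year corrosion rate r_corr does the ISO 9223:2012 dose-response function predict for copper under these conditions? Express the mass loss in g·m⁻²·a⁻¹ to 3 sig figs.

r_corr = 17.3 g·m⁻²·a⁻¹

copper: f(T) = -0.080·(T−10) [T>10 °C] = -1.4080
  SO₂ term: 0.0053·118.7^0.26·exp(0.059·59-1.4080) = 0.1459
  Sd branch = 0.01025·Sd^0.27·e^(0.036·RH+0.049·T) = 1.78 μm/a
  r_corr = 0.1459 + 1.78 = 1.926 μm/a
Convert to mass loss: 1.926 μm/a × 8.96 g/cm³ = 17.25 g·m⁻²·a⁻¹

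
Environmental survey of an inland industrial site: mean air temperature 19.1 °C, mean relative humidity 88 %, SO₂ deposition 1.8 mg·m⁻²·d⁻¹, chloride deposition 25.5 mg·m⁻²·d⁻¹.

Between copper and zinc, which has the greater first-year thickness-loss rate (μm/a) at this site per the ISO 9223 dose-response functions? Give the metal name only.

copper: temperature factor f = -0.080·(9.1) = -0.7280
  sulphur-dioxide contribution → 0.5362 μm/a
  chloride contribution → 1.489 μm/a
  total first-year rate 2.025 μm/a
zinc: temperature factor f = -0.071·(9.1) = -0.6461
  sulphur-dioxide contribution → 0.5016 μm/a
  chloride contribution → 1.137 μm/a
  total first-year rate 1.638 μm/a
Ordering by μm/a: copper (2.02) > zinc (1.64)

copper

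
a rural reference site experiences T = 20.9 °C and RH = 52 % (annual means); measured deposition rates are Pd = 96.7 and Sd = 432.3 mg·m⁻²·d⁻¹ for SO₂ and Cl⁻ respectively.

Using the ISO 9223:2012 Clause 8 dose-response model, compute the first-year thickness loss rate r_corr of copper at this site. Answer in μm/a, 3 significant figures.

copper: T>10 °C ⇒ hinge -0.080·(20.9−10) = -0.8720
  Pd branch = 0.0053·Pd^0.26·e^(0.059·RH+f) = 0.1564 μm/a
  Cl⁻ term: 0.01025·432.3^0.27·exp(0.036·52+0.049·20.9) = 0.9553
  sum: 0.1564 + 0.9553 → r_corr = 1.112 μm/a

r_corr = 1.11 μm/a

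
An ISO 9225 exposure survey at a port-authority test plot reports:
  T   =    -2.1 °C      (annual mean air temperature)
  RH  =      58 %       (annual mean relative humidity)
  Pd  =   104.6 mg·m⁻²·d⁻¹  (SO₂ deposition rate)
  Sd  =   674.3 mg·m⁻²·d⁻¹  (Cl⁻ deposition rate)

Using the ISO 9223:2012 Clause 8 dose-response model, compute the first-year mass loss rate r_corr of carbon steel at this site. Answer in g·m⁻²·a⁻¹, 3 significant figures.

r_corr = 364 g·m⁻²·a⁻¹

carbon steel: temperature factor f = +0.150·(-12.1) = -1.8150
  SO₂ term: 1.77·104.6^0.52·exp(0.02·58-1.8150) = 10.32
  Cl⁻ term: 0.102·674.3^0.62·exp(0.033·58+0.04·-2.1) = 36.08
  r_corr = 10.32 + 36.08 = 46.4 μm/a
Convert to mass loss: 46.4 μm/a × 7.85 g/cm³ = 364.2 g·m⁻²·a⁻¹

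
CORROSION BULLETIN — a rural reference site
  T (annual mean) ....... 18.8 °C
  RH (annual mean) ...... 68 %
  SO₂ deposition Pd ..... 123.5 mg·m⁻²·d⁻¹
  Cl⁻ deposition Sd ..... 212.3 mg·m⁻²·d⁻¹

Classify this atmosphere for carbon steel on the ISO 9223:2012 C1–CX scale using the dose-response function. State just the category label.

carbon steel: temperature factor f = -0.054·(8.8) = -0.4752
  Pd branch = 1.77·Pd^0.52·e^(0.02·RH+f) = 52.47 μm/a
  Sd branch = 0.102·Sd^0.62·e^(0.033·RH+0.04·T) = 56.55 μm/a
  sum: 52.47 + 56.55 → r_corr = 109 μm/a
109 μm/a falls in (80, 200] for carbon steel → category C5

C5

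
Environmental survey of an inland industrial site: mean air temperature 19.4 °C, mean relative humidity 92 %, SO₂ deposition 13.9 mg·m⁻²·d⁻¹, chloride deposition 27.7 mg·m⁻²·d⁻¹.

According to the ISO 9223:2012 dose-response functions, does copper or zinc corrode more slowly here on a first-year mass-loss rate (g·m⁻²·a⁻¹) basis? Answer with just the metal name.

copper: temperature factor f = -0.080·(9.4) = -0.7520
  Pd branch = 0.0053·Pd^0.26·e^(0.059·RH+f) = 1.128 μm/a
  Cl⁻ term: 0.01025·27.7^0.27·exp(0.036·92+0.049·19.4) = 1.784
  sum: 1.128 + 1.784 → r_corr = 2.912 μm/a
  mass loss = 2.912 μm/a × 8.96 g/cm³ = 26.09 g·m⁻²·a⁻¹
zinc: f(T) = -0.071·(T−10) [T>10 °C] = -0.6674
  SO₂ term: 0.0129·13.9^0.44·exp(0.046·92-0.6674) = 1.451
  Sd branch = 0.0175·Sd^0.57·e^(0.008·RH+0.085·T) = 1.262 μm/a
  r_corr = 1.451 + 1.262 = 2.713 μm/a
  mass loss = 2.713 μm/a × 7.14 g/cm³ = 19.37 g·m⁻²·a⁻¹
Ordering by g·m⁻²·a⁻¹: copper (26.1) > zinc (19.4)

zinc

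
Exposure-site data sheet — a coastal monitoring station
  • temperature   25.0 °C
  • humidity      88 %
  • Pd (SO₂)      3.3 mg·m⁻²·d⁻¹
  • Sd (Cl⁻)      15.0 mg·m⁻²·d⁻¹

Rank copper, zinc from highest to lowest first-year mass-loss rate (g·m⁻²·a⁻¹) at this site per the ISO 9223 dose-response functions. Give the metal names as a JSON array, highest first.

["copper", "zinc"]

copper: temperature factor f = -0.080·(15.0) = -1.2000
  sulphur-dioxide contribution → 0.3916 μm/a
  chloride contribution → 1.722 μm/a
  ⇒ r_corr(copper) = 2.114 μm/a
  mass loss = 2.114 μm/a × 8.96 g/cm³ = 18.94 g·m⁻²·a⁻¹
zinc: f(T) = -0.071·(T−10) [T>10 °C] = -1.0650
  sulphur-dioxide contribution → 0.4308 μm/a
  chloride contribution → 1.387 μm/a
  ⇒ r_corr(zinc) = 1.818 μm/a
  mass loss = 1.818 μm/a × 7.14 g/cm³ = 12.98 g·m⁻²·a⁻¹
Ordering by g·m⁻²·a⁻¹: copper (18.9) > zinc (13)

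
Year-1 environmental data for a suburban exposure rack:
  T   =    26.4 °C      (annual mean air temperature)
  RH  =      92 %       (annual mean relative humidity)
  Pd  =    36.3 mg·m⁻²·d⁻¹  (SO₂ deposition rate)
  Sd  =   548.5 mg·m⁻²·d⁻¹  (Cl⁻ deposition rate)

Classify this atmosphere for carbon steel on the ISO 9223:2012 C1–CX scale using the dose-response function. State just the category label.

CX

carbon steel: f(T) = -0.054·(T−10) [T>10 °C] = -0.8856
  SO₂ term: 1.77·36.3^0.52·exp(0.02·92-0.8856) = 29.76
  Sd branch = 0.102·Sd^0.62·e^(0.033·RH+0.04·T) = 304.8 μm/a
  sum: 29.76 + 304.8 → r_corr = 334.6 μm/a
Category bounds: 200…700 μm/a bracket r_corr ⇒ CX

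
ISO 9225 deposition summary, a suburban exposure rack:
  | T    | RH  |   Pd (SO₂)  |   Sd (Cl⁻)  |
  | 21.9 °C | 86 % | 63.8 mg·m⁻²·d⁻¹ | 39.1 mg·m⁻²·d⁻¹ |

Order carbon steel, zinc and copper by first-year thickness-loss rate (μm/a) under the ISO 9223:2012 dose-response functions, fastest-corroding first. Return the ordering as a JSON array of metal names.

carbon steel: T>10 °C ⇒ hinge -0.054·(21.9−10) = -0.6426
  sulphur-dioxide contribution → 45.12 μm/a
  chloride contribution → 40.62 μm/a
  total first-year rate 85.74 μm/a
zinc: T>10 °C ⇒ hinge -0.071·(21.9−10) = -0.8449
  sulphur-dioxide contribution → 1.802 μm/a
  chloride contribution → 1.811 μm/a
  total first-year rate 3.613 μm/a
copper: temperature factor f = -0.080·(11.9) = -0.9520
  sulphur-dioxide contribution → 0.9631 μm/a
  chloride contribution → 1.783 μm/a
  total first-year rate 2.746 μm/a
Ordering by μm/a: carbon steel (85.7) > zinc (3.61) > copper (2.75)

["carbon steel", "zinc", "copper"]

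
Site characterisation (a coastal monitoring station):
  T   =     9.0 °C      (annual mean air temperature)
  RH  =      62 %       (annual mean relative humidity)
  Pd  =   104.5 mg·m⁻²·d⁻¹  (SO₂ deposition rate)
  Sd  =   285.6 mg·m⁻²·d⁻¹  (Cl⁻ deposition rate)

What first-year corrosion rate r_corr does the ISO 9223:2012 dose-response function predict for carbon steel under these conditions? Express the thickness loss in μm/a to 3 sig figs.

carbon steel: f(T) = +0.150·(T−10) [T≤10 °C] = -0.1500
  SO₂ term: 1.77·104.5^0.52·exp(0.02·62-0.1500) = 59.06
  Cl⁻ term: 0.102·285.6^0.62·exp(0.033·62+0.04·9.0) = 37.68
  sum: 59.06 + 37.68 → r_corr = 96.74 μm/a

r_corr = 96.7 μm/a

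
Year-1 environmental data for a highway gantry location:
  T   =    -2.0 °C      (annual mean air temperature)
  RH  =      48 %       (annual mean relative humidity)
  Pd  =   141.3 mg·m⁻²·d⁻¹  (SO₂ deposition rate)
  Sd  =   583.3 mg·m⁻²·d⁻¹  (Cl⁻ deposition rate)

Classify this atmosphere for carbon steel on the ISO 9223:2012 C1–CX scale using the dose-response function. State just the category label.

C3

carbon steel: temperature factor f = +0.150·(-12.0) = -1.8000
  sulphur-dioxide contribution → 10.03 μm/a
  chloride contribution → 23.8 μm/a
  total first-year rate 33.83 μm/a
Category bounds: 25…50 μm/a bracket r_corr ⇒ C3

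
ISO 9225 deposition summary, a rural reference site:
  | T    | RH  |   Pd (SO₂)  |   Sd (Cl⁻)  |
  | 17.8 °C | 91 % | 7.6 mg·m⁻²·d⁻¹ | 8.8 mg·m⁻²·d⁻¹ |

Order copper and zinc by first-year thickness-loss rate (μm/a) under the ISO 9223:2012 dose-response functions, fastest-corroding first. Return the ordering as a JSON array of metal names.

["copper", "zinc"]

copper: T>10 °C ⇒ hinge -0.080·(17.8−10) = -0.6240
  sulphur-dioxide contribution → 1.033 μm/a
  chloride contribution → 1.168 μm/a
  total first-year rate 2.2 μm/a
zinc: temperature factor f = -0.071·(7.8) = -0.5538
  sulphur-dioxide contribution → 1.19 μm/a
  chloride contribution → 0.5684 μm/a
  total first-year rate 1.759 μm/a
Ordering by μm/a: copper (2.2) > zinc (1.76)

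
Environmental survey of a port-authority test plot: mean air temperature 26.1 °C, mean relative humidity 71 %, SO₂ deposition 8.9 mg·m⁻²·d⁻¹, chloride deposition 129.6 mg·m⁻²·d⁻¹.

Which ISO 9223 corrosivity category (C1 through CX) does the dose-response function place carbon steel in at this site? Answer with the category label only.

carbon steel: temperature factor f = -0.054·(16.1) = -0.8694
  sulphur-dioxide contribution → 9.567 μm/a
  chloride contribution → 61.57 μm/a
  total first-year rate 71.14 μm/a
Category bounds: 50…80 μm/a bracket r_corr ⇒ C4

C4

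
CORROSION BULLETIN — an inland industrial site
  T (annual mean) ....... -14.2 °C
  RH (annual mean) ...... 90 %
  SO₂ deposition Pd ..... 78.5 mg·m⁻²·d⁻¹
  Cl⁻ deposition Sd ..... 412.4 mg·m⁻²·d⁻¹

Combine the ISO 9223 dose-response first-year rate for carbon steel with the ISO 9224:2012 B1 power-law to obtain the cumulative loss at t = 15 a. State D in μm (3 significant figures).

D(15) = 206 μm

carbon steel: f(T) = +0.150·(T−10) [T≤10 °C] = -3.6300
  sulphur-dioxide contribution → 2.745 μm/a
  chloride contribution → 47.13 μm/a
  ⇒ r_corr(carbon steel) = 49.87 μm/a
ISO 9224: D(t) = r_corr · t^b with b = 0.523 (carbon steel, B1)
  D(15) = 49.87 × 15^0.523 = 49.87 × 4.122 = 205.6 μm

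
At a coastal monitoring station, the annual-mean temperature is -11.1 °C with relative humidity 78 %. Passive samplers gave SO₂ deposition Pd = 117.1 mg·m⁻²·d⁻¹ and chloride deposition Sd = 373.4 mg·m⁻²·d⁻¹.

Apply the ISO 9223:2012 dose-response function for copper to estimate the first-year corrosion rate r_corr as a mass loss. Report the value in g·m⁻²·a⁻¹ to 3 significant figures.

r_corr = 5.52 g·m⁻²·a⁻¹

copper: f(T) = +0.126·(T−10) [T≤10 °C] = -2.6586
  sulphur-dioxide contribution → 0.1277 μm/a
  chloride contribution → 0.4881 μm/a
  ⇒ r_corr(copper) = 0.6158 μm/a
Convert to mass loss: 0.6158 μm/a × 8.96 g/cm³ = 5.517 g·m⁻²·a⁻¹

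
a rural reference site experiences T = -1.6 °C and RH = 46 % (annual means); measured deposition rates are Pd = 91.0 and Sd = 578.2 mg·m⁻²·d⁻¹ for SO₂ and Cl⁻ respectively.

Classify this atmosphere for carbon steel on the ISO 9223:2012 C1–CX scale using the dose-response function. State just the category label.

C3

carbon steel: temperature factor f = +0.150·(-11.6) = -1.7400
  Pd branch = 1.77·Pd^0.52·e^(0.02·RH+f) = 8.139 μm/a
  Cl⁻ term: 0.102·578.2^0.62·exp(0.033·46+0.04·-1.6) = 22.52
  r_corr = 8.139 + 22.52 = 30.66 μm/a
Category bounds: 25…50 μm/a bracket r_corr ⇒ C3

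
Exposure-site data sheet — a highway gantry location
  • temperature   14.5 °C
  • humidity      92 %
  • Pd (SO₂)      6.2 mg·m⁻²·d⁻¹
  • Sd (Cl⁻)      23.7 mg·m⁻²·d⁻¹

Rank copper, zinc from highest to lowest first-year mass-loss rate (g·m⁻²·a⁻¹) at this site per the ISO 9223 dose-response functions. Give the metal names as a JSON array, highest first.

copper: f(T) = -0.080·(T−10) [T>10 °C] = -0.3600
  Pd branch = 0.0053·Pd^0.26·e^(0.059·RH+f) = 1.353 μm/a
  Cl⁻ term: 0.01025·23.7^0.27·exp(0.036·92+0.049·14.5) = 1.345
  sum: 1.353 + 1.345 → r_corr = 2.698 μm/a
  mass loss = 2.698 μm/a × 8.96 g/cm³ = 24.18 g·m⁻²·a⁻¹
zinc: T>10 °C ⇒ hinge -0.071·(14.5−10) = -0.3195
  Pd branch = 0.0129·Pd^0.44·e^(0.046·RH+f) = 1.44 μm/a
  Sd branch = 0.0175·Sd^0.57·e^(0.008·RH+0.085·T) = 0.7613 μm/a
  sum: 1.44 + 0.7613 → r_corr = 2.201 μm/a
  mass loss = 2.201 μm/a × 7.14 g/cm³ = 15.72 g·m⁻²·a⁻¹
Ordering by g·m⁻²·a⁻¹: copper (24.2) > zinc (15.7)

["copper", "zinc"]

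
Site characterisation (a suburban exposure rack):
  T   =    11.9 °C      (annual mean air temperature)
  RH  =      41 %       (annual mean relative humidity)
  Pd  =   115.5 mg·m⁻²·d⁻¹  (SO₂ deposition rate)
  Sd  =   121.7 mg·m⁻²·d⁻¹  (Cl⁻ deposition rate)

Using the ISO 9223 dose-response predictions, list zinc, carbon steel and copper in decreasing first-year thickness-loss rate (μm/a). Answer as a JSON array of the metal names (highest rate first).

["carbon steel", "zinc", "copper"]

zinc: f(T) = -0.071·(T−10) [T>10 °C] = -0.1349
  sulphur-dioxide contribution → 0.6006 μm/a
  chloride contribution → 1.031 μm/a
  total first-year rate 1.632 μm/a
carbon steel: temperature factor f = -0.054·(1.9) = -0.1026
  sulphur-dioxide contribution → 42.86 μm/a
  chloride contribution → 12.47 μm/a
  total first-year rate 55.33 μm/a
copper: T>10 °C ⇒ hinge -0.080·(11.9−10) = -0.1520
  sulphur-dioxide contribution → 0.1758 μm/a
  chloride contribution → 0.2938 μm/a
  total first-year rate 0.4696 μm/a
Ordering by μm/a: carbon steel (55.3) > zinc (1.63) > copper (0.47)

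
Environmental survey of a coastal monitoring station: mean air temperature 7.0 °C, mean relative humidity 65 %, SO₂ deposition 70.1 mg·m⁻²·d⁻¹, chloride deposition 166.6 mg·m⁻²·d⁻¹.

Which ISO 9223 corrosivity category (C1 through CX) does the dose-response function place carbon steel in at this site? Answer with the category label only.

C4

carbon steel: T≤10 °C ⇒ hinge +0.150·(7.0−10) = -0.4500
  sulphur-dioxide contribution → 37.75 μm/a
  chloride contribution → 27.49 μm/a
  total first-year rate 65.24 μm/a
ISO 9223 Table 2 (carbon steel): 50 < 65.2 ≤ 80 μm/a ⇒ C4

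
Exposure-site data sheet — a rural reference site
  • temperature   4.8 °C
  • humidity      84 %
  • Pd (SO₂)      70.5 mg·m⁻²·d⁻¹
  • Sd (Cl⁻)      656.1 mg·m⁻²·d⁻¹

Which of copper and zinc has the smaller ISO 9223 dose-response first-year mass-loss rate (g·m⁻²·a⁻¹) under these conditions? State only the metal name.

copper

copper: T≤10 °C ⇒ hinge +0.126·(4.8−10) = -0.6552
  Pd branch = 0.0053·Pd^0.26·e^(0.059·RH+f) = 1.182 μm/a
  Sd branch = 0.01025·Sd^0.27·e^(0.036·RH+0.049·T) = 1.537 μm/a
  sum: 1.182 + 1.537 → r_corr = 2.719 μm/a
  mass loss = 2.719 μm/a × 8.96 g/cm³ = 24.36 g·m⁻²·a⁻¹
zinc: T≤10 °C ⇒ hinge +0.038·(4.8−10) = -0.1976
  SO₂ term: 0.0129·70.5^0.44·exp(0.046·84-0.1976) = 3.282
  Sd branch = 0.0175·Sd^0.57·e^(0.008·RH+0.085·T) = 2.078 μm/a
  r_corr = 3.282 + 2.078 = 5.36 μm/a
  mass loss = 5.36 μm/a × 7.14 g/cm³ = 38.27 g·m⁻²·a⁻¹
Ordering by g·m⁻²·a⁻¹: zinc (38.3) > copper (24.4)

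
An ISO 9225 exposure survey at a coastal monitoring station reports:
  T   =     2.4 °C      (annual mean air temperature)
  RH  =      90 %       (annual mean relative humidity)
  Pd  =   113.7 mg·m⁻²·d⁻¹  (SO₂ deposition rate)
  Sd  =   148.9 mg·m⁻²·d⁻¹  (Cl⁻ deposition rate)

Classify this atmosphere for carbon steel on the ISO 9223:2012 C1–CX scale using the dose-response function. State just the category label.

C5

carbon steel: temperature factor f = +0.150·(-7.6) = -1.1400
  Pd branch = 1.77·Pd^0.52·e^(0.02·RH+f) = 40.14 μm/a
  Cl⁻ term: 0.102·148.9^0.62·exp(0.033·90+0.04·2.4) = 48.68
  r_corr = 40.14 + 48.68 = 88.82 μm/a
Category bounds: 80…200 μm/a bracket r_corr ⇒ C5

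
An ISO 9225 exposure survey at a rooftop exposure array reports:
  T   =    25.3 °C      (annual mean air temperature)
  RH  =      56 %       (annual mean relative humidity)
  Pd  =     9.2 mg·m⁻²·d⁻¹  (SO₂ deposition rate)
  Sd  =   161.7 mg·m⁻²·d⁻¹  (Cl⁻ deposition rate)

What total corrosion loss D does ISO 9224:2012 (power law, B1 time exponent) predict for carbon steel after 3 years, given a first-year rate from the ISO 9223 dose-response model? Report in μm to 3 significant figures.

D(3) = 87.4 μm

carbon steel: temperature factor f = -0.054·(15.3) = -0.8262
  sulphur-dioxide contribution → 7.529 μm/a
  chloride contribution → 41.69 μm/a
  total first-year rate 49.22 μm/a
ISO 9224: D(t) = r_corr · t^b with b = 0.523 (carbon steel, B1)
  D(3) = 49.22 × 3^0.523 = 49.22 × 1.776 = 87.44 μm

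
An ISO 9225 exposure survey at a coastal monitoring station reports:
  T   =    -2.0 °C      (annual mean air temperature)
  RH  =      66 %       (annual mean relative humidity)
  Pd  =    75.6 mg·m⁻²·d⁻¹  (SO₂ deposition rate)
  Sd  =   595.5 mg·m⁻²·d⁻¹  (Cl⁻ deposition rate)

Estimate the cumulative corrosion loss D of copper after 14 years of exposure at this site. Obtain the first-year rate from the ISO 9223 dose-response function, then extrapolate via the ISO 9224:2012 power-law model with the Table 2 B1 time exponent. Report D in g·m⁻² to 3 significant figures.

D(14) = 38.4 g·m⁻²

copper: temperature factor f = +0.126·(-12.0) = -1.5120
  sulphur-dioxide contribution → 0.1767 μm/a
  chloride contribution → 0.5614 μm/a
  total first-year rate 0.7381 μm/a
ISO 9224: D(t) = r_corr · t^b with b = 0.667 (copper, B1)
  D(14) = 0.7381 × 14^0.667 = 0.7381 × 5.814 = 4.291 μm
  Mass loss = 4.291 μm × 8.96 g/cm³ = 38.45 g·m⁻²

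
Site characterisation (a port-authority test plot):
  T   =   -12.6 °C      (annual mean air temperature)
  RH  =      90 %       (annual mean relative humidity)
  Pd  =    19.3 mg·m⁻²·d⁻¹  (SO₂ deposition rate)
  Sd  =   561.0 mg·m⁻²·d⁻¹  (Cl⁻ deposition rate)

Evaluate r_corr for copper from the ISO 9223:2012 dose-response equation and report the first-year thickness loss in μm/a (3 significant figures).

r_corr = 0.914 μm/a

copper: T≤10 °C ⇒ hinge +0.126·(-12.6−10) = -2.8476
  sulphur-dioxide contribution → 0.1343 μm/a
  chloride contribution → 0.7797 μm/a
  total first-year rate 0.9139 μm/a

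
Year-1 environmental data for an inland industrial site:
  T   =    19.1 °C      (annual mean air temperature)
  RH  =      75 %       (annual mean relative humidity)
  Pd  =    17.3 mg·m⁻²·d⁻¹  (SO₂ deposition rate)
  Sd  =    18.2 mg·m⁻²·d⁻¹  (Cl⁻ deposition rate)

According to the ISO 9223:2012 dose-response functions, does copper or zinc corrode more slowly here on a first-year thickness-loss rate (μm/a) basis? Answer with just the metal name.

copper: f(T) = -0.080·(T−10) [T>10 °C] = -0.7280
  Pd branch = 0.0053·Pd^0.26·e^(0.059·RH+f) = 0.4485 μm/a
  Sd branch = 0.01025·Sd^0.27·e^(0.036·RH+0.049·T) = 0.8511 μm/a
  r_corr = 0.4485 + 0.8511 = 1.3 μm/a
zinc: f(T) = -0.071·(T−10) [T>10 °C] = -0.6461
  Pd branch = 0.0129·Pd^0.44·e^(0.046·RH+f) = 0.7465 μm/a
  Sd branch = 0.0175·Sd^0.57·e^(0.008·RH+0.085·T) = 0.8451 μm/a
  r_corr = 0.7465 + 0.8451 = 1.592 μm/a
Ordering by μm/a: zinc (1.59) > copper (1.3)

copper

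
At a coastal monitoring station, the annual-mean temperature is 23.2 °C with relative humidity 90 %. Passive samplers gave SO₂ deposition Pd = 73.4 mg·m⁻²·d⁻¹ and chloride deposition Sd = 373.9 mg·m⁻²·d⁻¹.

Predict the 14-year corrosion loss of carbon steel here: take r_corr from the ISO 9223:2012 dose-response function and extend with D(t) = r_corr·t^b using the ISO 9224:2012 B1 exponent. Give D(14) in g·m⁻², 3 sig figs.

carbon steel: f(T) = -0.054·(T−10) [T>10 °C] = -0.7128
  Pd branch = 1.77·Pd^0.52·e^(0.02·RH+f) = 49.01 μm/a
  Sd branch = 0.102·Sd^0.62·e^(0.033·RH+0.04·T) = 198 μm/a
  r_corr = 49.01 + 198 = 247 μm/a
Power-law: D(14) = r_corr · 14^0.523
  D(14) = 247 × 14^0.523 = 247 × 3.976 = 981.9 μm
  Mass loss = 981.9 μm × 7.85 g/cm³ = 7708 g·m⁻²

D(14) = 7.71e+03 g·m⁻²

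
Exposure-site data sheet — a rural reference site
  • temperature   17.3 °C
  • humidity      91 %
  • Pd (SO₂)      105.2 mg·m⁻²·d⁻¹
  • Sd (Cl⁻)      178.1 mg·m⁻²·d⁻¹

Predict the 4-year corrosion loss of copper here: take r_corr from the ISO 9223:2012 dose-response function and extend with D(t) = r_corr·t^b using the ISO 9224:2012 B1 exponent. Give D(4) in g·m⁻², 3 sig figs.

copper: f(T) = -0.080·(T−10) [T>10 °C] = -0.5840
  SO₂ term: 0.0053·105.2^0.26·exp(0.059·91-0.5840) = 2.129
  Sd branch = 0.01025·Sd^0.27·e^(0.036·RH+0.049·T) = 2.566 μm/a
  sum: 2.129 + 2.566 → r_corr = 4.695 μm/a
ISO 9224: D(t) = r_corr · t^b with b = 0.667 (copper, B1)
  D(4) = 4.695 × 4^0.667 = 4.695 × 2.521 = 11.84 μm
  Mass loss = 11.84 μm × 8.96 g/cm³ = 106 g·m⁻²

D(4) = 106 g·m⁻²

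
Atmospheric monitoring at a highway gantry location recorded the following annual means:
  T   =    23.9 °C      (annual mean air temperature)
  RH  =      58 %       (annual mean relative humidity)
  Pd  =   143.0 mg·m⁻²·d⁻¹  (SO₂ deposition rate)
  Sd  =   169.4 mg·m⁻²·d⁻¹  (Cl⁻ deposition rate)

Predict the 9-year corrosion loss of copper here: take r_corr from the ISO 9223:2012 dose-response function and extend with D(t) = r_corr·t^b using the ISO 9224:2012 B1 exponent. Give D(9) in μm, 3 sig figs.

copper: temperature factor f = -0.080·(13.9) = -1.1120
  sulphur-dioxide contribution → 0.194 μm/a
  chloride contribution → 1.066 μm/a
  ⇒ r_corr(copper) = 1.26 μm/a
Long-term exponent b (ISO 9224 Table 2, B1) = 0.667
  D(9) = 1.26 × 9^0.667 = 1.26 × 4.33 = 5.458 μm

D(9) = 5.46 μm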